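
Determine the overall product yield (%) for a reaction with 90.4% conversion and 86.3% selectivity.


Overall yield = conversion (%) * selectivity (%) / 100
Conversion = 90.4%, Selectivity = 86.3%
Y = 90.4 * 86.3 / 100
= 78.0152 %

78.0152 %


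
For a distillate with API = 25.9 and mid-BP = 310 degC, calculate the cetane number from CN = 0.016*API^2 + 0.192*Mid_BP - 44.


CN = 0.016 * 25.9^2 + 0.192 * 310 - 44
CN = 10.73296 + 59.52 - 44 = 26.25296

26.25296


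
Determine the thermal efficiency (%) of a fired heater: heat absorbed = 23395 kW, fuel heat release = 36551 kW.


Furnace efficiency = Q_absorbed / Q_fuel * 100
= 23395 / 36551 * 100 = 64.01

64.01 %


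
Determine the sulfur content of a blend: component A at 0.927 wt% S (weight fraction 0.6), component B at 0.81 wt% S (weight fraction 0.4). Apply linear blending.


Linear sulfur blending: S_blend = x1*S1 + x2*S2
Contribution 1: 0.6 * 0.927 = 0.5562 wt%
Contribution 2: 0.4 * 0.81 = 0.324 wt%
S_blend = 0.5562 + 0.324 = 0.8802

0.8802 wt%


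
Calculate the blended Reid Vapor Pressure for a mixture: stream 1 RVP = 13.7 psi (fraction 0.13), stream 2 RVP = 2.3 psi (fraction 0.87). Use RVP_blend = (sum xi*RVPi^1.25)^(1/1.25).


Chevron index: RVP_blend = (sum xi*RVPi^1.25)^(1/1.25)
RVP^1.25 terms: 0.13 * 13.7^1.25 + 0.87 * 2.3^1.25 = 5.89066
RVP_blend = 5.89066^(1/1.25) = 4.132

4.132 psi


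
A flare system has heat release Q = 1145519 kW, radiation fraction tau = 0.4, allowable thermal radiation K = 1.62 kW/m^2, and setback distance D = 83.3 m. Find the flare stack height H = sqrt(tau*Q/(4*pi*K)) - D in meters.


tau*Q/(4*pi*K) = 0.4 * 1145519 / (4 * pi * 1.62) = 22508
sqrt(22508) = 150.027
H = 150.027 - 83.3 = 66.73

66.73 m


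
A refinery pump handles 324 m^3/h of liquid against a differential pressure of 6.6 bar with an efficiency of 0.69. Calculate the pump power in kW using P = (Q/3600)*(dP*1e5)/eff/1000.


Q = 324 / 3600 = 0.09 m^3/s
P = 0.09 * (6.6 * 1e5) / 0.69 / 1000 = 86.09

86.09 kW


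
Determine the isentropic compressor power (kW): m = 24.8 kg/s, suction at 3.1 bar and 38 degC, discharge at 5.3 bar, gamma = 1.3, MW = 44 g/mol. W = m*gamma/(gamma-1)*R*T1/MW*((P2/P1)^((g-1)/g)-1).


Isentropic work: W = m*(gamma/(gamma-1))*(R*T1/MW)*((P2/P1)^((gamma-1)/gamma) - 1)
T1 = 38 + 273.15 = 311.15 K
Pressure ratio = 5.3 / 3.1 = 1.70968
Exponent = (1.3 - 1)/1.3 = 0.230769
(P2/P1)^exp - 1 = 1.70968^0.230769 - 1 = 0.131747
W = 24.8 * 1.3 / 0.3 * 8.314 * 311.15 / 44 * 0.131747 = 832.4

832.4 kW


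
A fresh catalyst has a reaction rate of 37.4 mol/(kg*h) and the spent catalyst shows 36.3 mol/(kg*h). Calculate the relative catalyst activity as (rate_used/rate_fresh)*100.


Activity (%) = (rate_used / rate_fresh) * 100
rate_used = 36.3, rate_fresh = 37.4
= (36.3 / 37.4) * 100
= 0.9706 * 100 = 97.06

97.06 %


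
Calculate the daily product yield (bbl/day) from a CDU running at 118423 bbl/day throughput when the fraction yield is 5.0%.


Crude throughput = 118423 bbl/day
Fraction yield = 5.0%
yield = throughput * fraction / 100
yield = 118423 * 5.0 / 100 = 5921.15

5921.15 bbl/day


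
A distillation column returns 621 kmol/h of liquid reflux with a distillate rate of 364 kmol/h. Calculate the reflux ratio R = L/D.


Reflux ratio definition: R = L / D (liquid returned / distillate withdrawn)
L = 621 kmol/h, D = 364 kmol/h
R = 621 / 364 = 1.706

1.706


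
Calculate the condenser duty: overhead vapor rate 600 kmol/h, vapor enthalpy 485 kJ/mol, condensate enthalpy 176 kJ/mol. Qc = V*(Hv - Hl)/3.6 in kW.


Qc = 600 * (485 - 176) / 3.6 = 600 * 309 / 3.6 = 51500

51500 kW


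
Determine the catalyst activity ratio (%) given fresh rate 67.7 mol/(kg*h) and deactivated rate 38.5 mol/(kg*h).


Activity (%) = (rate_used / rate_fresh) * 100
rate_used = 38.5, rate_fresh = 67.7
= (38.5 / 67.7) * 100
= 0.5687 * 100 = 56.87

56.87 %


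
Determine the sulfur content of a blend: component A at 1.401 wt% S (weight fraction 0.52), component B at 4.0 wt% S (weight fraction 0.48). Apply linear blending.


Linear sulfur blending: S_blend = x1*S1 + x2*S2
Contribution 1: 0.52 * 1.401 = 0.72852 wt%
Contribution 2: 0.48 * 4.0 = 1.92 wt%
S_blend = 0.72852 + 1.92 = 2.64852

2.64852 wt%


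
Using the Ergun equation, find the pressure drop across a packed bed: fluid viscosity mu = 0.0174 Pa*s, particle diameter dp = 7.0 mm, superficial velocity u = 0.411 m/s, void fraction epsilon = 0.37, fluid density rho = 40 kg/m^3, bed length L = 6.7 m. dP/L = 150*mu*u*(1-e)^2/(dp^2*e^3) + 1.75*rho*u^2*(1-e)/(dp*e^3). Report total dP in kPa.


dp = 7.0 mm = 0.007 m
Viscous term = 150*0.0174*0.411*(1-0.37)^2 / (0.007^2*0.37^3) = 171539
Inertial term = 1.75*40*0.411^2*(1-0.37) / (0.007*0.37^3) = 21009.7
dP/L = 171539 + 21009.7 = 192549 Pa/m
dP = 192549 * 6.7 / 1000 = 1290 kPa

1290 kPa


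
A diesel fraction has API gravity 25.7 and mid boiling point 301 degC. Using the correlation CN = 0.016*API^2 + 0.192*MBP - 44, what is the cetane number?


CN = 0.016 * 25.7^2 + 0.192 * 301 - 44
CN = 10.56784 + 57.792 - 44 = 24.35984

24.35984


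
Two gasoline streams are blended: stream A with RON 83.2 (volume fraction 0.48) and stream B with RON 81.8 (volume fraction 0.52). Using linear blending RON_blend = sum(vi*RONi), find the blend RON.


Linear blending: RON_blend = sum(vi * RONi)
Contribution 1: 0.48 * 83.2 = 39.936
Contribution 2: 0.52 * 81.8 = 42.536
RON_blend = 39.936 + 42.536 = 82.472

82.472


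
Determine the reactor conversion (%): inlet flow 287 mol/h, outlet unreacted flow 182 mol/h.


X = (F_in - F_out) / F_in * 100
Moles reacted = 287 - 182 = 105
X = 105 / 287 * 100
= 0.3659 * 100
= 36.59 %

36.59 %


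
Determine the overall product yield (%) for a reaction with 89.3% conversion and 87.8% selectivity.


Overall yield = conversion (%) * selectivity (%) / 100
Conversion = 89.3%, Selectivity = 87.8%
Y = 89.3 * 87.8 / 100
= 78.4054 %

78.4054 %


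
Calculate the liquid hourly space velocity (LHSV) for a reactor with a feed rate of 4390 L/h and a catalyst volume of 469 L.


LHSV = volumetric feed rate / catalyst volume
= 4390 L/h / 469 L
= 9.360 h^-1

9.360 h^-1


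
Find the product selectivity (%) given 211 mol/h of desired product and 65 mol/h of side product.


Selectivity = desired / (desired + undesired) * 100
Total products = 211 + 65 = 276 mol/h
S = 211 / 276 * 100
= 0.7645 * 100
= 76.45 %

76.45 %


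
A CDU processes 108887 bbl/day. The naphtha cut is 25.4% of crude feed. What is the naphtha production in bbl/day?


Crude throughput = 108887 bbl/day
Fraction yield = 25.4%
yield = throughput * fraction / 100
yield = 108887 * 25.4 / 100 = 27657.298

27657.298 bbl/day


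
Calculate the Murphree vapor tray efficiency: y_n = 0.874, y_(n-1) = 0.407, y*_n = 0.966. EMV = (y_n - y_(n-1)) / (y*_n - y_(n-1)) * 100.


Murphree vapor efficiency: EMV = (y_n - y_(n-1)) / (y*_n - y_(n-1)) * 100
EMV = (0.874 - 0.407) / (0.966 - 0.407) * 100 = 0.467 / 0.559 * 100 = 83.54

83.54 %


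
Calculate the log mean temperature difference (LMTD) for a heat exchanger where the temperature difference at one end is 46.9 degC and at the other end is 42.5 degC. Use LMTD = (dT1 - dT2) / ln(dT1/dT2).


LMTD = (dT1 - dT2) / ln(dT1/dT2)
= (46.9 - 42.5) / ln(46.9 / 42.5) = 4.4 / 0.0985136 = 44.66

44.66 degC


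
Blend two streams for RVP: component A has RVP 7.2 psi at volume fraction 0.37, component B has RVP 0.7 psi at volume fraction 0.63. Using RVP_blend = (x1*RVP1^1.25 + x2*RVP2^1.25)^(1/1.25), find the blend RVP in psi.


Chevron index: RVP_blend = (sum xi*RVPi^1.25)^(1/1.25)
RVP^1.25 terms: 0.37 * 7.2^1.25 + 0.63 * 0.7^1.25 = 4.7672
RVP_blend = 4.7672^(1/1.25) = 3.488

3.488 psi


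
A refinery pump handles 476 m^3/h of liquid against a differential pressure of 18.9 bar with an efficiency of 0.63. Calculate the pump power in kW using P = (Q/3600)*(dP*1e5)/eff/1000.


Q = 476 / 3600 = 0.132222 m^3/s
P = 0.132222 * (18.9 * 1e5) / 0.63 / 1000 = 396.7

396.7 kW


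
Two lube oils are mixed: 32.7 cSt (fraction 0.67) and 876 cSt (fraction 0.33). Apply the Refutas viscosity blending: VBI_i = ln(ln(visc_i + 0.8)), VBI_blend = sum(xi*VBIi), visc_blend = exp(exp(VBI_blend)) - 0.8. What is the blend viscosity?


Refutas method: VBN_i = 14.534*ln(ln(visc_i + 0.8)) + 10.975, blended linearly by mass fraction; since VBN is linear in VBI_i = ln(ln(visc_i + 0.8)) and the fractions sum to 1, blend VBI directly: visc = exp(exp(VBI_blend)) - 0.8
VBI_1 = ln(ln(32.7 + 0.8)) = 1.25606
VBI_2 = ln(ln(876 + 0.8)) = 1.91343
VBI_blend = 0.67 * 1.25606 + 0.33 * 1.91343 = 1.47299
visc_blend = exp(exp(1.47299)) - 0.8 = 77.63

77.63 cSt


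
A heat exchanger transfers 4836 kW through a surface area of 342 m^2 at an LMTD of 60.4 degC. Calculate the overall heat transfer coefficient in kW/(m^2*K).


From Q = U*A*LMTD, U = Q / (A * LMTD)
U = 4836 / (342 * 60.4) = 4836 / 20656.8 = 0.2341

0.2341 kW/(m^2*K)


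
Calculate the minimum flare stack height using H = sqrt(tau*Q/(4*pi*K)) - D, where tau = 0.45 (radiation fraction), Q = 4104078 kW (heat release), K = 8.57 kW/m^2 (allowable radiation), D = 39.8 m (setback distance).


tau*Q/(4*pi*K) = 0.45 * 4104078 / (4 * pi * 8.57) = 17148.9
sqrt(17148.9) = 130.954
H = 130.954 - 39.8 = 91.15

91.15 m


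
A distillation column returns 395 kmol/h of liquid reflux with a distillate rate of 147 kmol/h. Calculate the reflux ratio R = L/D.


Reflux ratio definition: R = L / D (liquid returned / distillate withdrawn)
L = 395 kmol/h, D = 147 kmol/h
R = 395 / 147 = 2.687

2.687


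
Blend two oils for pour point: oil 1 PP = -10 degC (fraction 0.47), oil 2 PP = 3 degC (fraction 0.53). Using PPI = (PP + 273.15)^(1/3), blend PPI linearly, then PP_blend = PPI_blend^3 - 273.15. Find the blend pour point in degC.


PPI_1 = (-10 + 273.15)^(1/3) = 6.408176
PPI_2 = (3 + 273.15)^(1/3) = 6.512009
PPI_blend = 0.47 * 6.408176 + 0.53 * 6.512009 = 6.463207
PP_blend = 6.463207^3 - 273.15 = 269.9878 - 273.15 = -3.16

-3.16 degC


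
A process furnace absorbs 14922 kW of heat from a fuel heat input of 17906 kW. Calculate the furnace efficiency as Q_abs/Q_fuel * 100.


Furnace efficiency = Q_absorbed / Q_fuel * 100
= 14922 / 17906 * 100 = 83.34

83.34 %


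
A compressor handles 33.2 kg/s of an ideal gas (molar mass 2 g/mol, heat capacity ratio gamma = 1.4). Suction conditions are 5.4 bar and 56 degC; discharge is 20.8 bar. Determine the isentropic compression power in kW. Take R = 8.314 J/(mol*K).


Isentropic work: W = m*(gamma/(gamma-1))*(R*T1/MW)*((P2/P1)^((gamma-1)/gamma) - 1)
T1 = 56 + 273.15 = 329.15 K
Pressure ratio = 20.8 / 5.4 = 3.85185
Exponent = (1.4 - 1)/1.4 = 0.285714
(P2/P1)^exp - 1 = 3.85185^0.285714 - 1 = 0.470056
W = 33.2 * 1.4 / 0.4 * 8.314 * 329.15 / 2 * 0.470056 = 74740

74740 kW


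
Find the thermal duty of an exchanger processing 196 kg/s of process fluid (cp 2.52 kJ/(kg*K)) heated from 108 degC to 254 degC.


Q = m_dot * cp * delta_T
delta_T = 254 - 108 = 146 K
Q = 196 * 2.52 * 146
= 493.92 * 146
= 72112.32 kW

72112.32 kW


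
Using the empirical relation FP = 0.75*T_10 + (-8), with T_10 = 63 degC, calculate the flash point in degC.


FP = 0.75 * 63 + (-8) = 39.25

39.25 degC


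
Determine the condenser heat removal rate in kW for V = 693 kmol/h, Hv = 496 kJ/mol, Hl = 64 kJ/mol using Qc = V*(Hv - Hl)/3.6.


Qc = 693 * (496 - 64) / 3.6 = 693 * 432 / 3.6 = 83160

83160 kW


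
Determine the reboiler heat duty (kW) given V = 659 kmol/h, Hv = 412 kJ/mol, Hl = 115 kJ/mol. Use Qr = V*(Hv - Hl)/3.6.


Qr = 659 * (412 - 115) / 3.6 = 659 * 297 / 3.6 = 54370

54370 kW


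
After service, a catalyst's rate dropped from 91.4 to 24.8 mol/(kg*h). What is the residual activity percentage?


Activity (%) = (rate_used / rate_fresh) * 100
rate_used = 24.8, rate_fresh = 91.4
= (24.8 / 91.4) * 100
= 0.2713 * 100 = 27.13

27.13 %


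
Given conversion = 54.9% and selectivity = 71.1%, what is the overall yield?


Overall yield = conversion (%) * selectivity (%) / 100
Conversion = 54.9%, Selectivity = 71.1%
Y = 54.9 * 71.1 / 100
= 39.0339 %

39.0339 %


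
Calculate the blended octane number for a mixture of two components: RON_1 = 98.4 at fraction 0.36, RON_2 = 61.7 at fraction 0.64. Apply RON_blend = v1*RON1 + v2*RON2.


Linear blending: RON_blend = sum(vi * RONi)
Contribution 1: 0.36 * 98.4 = 35.424
Contribution 2: 0.64 * 61.7 = 39.488
RON_blend = 35.424 + 39.488 = 74.912

74.912


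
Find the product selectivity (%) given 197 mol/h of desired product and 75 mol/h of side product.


Selectivity = desired / (desired + undesired) * 100
Total products = 197 + 75 = 272 mol/h
S = 197 / 272 * 100
= 0.7243 * 100
= 72.43 %

72.43 %


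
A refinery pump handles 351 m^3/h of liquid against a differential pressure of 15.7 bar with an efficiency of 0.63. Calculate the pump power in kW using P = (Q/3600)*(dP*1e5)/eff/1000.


Q = 351 / 3600 = 0.0975 m^3/s
P = 0.0975 * (15.7 * 1e5) / 0.63 / 1000 = 243.0

243.0 kW


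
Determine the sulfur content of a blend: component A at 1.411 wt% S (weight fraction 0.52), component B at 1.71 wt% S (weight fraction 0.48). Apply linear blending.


Linear sulfur blending: S_blend = x1*S1 + x2*S2
Contribution 1: 0.52 * 1.411 = 0.73372 wt%
Contribution 2: 0.48 * 1.71 = 0.8208 wt%
S_blend = 0.73372 + 0.8208 = 1.55452

1.55452 wt%


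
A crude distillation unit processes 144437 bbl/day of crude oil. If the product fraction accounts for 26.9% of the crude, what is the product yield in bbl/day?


Crude throughput = 144437 bbl/day
Fraction yield = 26.9%
yield = throughput * fraction / 100
yield = 144437 * 26.9 / 100 = 38853.553

38853.553 bbl/day


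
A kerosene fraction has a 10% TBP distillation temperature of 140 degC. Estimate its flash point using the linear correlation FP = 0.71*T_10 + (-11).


FP = 0.71 * 140 + (-11) = 88.4

88.4 degC


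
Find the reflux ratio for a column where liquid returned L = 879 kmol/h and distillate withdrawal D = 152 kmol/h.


Reflux ratio definition: R = L / D (liquid returned / distillate withdrawn)
L = 879 kmol/h, D = 152 kmol/h
R = 879 / 152 = 5.783

5.783


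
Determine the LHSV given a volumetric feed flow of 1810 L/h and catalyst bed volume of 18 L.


LHSV = volumetric feed rate / catalyst volume
= 1810 L/h / 18 L
= 100.6 h^-1

100.6 h^-1


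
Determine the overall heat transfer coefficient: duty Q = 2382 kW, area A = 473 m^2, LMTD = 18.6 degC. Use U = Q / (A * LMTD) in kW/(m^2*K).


From Q = U*A*LMTD, U = Q / (A * LMTD)
U = 2382 / (473 * 18.6) = 2382 / 8797.8 = 0.2707

0.2707 kW/(m^2*K)


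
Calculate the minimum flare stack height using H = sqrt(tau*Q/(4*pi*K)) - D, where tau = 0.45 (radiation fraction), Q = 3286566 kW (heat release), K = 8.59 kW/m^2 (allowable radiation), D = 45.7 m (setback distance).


tau*Q/(4*pi*K) = 0.45 * 3286566 / (4 * pi * 8.59) = 13701
sqrt(13701) = 117.051
H = 117.051 - 45.7 = 71.35

71.35 m


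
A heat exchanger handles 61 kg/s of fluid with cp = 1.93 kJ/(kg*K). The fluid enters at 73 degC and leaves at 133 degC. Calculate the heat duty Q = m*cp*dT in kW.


Q = m_dot * cp * delta_T
delta_T = 133 - 73 = 60 K
Q = 61 * 1.93 * 60
= 117.73 * 60
= 7063.8 kW

7063.8 kW


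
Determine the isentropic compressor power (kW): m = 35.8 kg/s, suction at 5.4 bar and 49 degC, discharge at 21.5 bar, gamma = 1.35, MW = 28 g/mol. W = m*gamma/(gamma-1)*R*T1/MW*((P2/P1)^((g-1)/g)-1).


Isentropic work: W = m*(gamma/(gamma-1))*(R*T1/MW)*((P2/P1)^((gamma-1)/gamma) - 1)
T1 = 49 + 273.15 = 322.15 K
Pressure ratio = 21.5 / 5.4 = 3.98148
Exponent = (1.35 - 1)/1.35 = 0.259259
(P2/P1)^exp - 1 = 3.98148^0.259259 - 1 = 0.430761
W = 35.8 * 1.35 / 0.35 * 8.314 * 322.15 / 28 * 0.430761 = 5690

5690 kW


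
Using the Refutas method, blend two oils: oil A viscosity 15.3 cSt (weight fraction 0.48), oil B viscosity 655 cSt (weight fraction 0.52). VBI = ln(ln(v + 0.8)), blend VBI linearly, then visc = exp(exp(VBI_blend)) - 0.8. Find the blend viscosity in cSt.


Refutas method: VBN_i = 14.534*ln(ln(visc_i + 0.8)) + 10.975, blended linearly by mass fraction; since VBN is linear in VBI_i = ln(ln(visc_i + 0.8)) and the fractions sum to 1, blend VBI directly: visc = exp(exp(VBI_blend)) - 0.8
VBI_1 = ln(ln(15.3 + 0.8)) = 1.02203
VBI_2 = ln(ln(655 + 0.8)) = 1.86962
VBI_blend = 0.48 * 1.02203 + 0.52 * 1.86962 = 1.46278
visc_blend = exp(exp(1.46278)) - 0.8 = 74.23

74.23 cSt


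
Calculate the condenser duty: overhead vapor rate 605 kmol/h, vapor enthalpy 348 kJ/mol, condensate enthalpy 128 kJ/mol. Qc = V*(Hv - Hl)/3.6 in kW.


Qc = 605 * (348 - 128) / 3.6 = 605 * 220 / 3.6 = 36970

36970 kW


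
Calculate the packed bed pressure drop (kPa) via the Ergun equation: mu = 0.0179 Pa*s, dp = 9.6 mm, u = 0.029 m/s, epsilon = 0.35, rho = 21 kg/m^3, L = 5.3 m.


dp = 9.6 mm = 0.0096 m
Viscous term = 150*0.0179*0.029*(1-0.35)^2 / (0.0096^2*0.35^3) = 8325.73
Inertial term = 1.75*21*0.029^2*(1-0.35) / (0.0096*0.35^3) = 48.808
dP/L = 8325.73 + 48.808 = 8374.54 Pa/m
dP = 8374.54 * 5.3 / 1000 = 44.39 kPa

44.39 kPa


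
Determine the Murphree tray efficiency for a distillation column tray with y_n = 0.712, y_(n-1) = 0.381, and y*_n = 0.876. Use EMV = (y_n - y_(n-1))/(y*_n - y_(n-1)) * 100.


Murphree vapor efficiency: EMV = (y_n - y_(n-1)) / (y*_n - y_(n-1)) * 100
EMV = (0.712 - 0.381) / (0.876 - 0.381) * 100 = 0.331 / 0.495 * 100 = 66.87

66.87 %


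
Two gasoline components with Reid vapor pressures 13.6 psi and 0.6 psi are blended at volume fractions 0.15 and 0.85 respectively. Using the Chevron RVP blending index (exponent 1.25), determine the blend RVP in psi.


Chevron index: RVP_blend = (sum xi*RVPi^1.25)^(1/1.25)
RVP^1.25 terms: 0.15 * 13.6^1.25 + 0.85 * 0.6^1.25 = 4.36641
RVP_blend = 4.36641^(1/1.25) = 3.252

3.252 psi


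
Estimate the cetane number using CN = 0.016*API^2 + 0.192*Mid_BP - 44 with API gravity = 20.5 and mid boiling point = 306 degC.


CN = 0.016 * 20.5^2 + 0.192 * 306 - 44
CN = 6.724 + 58.752 - 44 = 21.476

21.476


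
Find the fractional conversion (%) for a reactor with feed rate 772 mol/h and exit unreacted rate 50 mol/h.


X = (F_in - F_out) / F_in * 100
Moles reacted = 772 - 50 = 722
X = 722 / 772 * 100
= 0.9352 * 100
= 93.52 %

93.52 %


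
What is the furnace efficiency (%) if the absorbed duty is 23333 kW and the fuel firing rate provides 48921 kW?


Furnace efficiency = Q_absorbed / Q_fuel * 100
= 23333 / 48921 * 100 = 47.70

47.70 %


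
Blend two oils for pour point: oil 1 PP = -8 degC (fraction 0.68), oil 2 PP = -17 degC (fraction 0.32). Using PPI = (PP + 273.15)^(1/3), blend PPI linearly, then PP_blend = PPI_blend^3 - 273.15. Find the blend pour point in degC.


PPI_1 = (-8 + 273.15)^(1/3) = 6.42437
PPI_2 = (-17 + 273.15)^(1/3) = 6.350844
PPI_blend = 0.68 * 6.42437 + 0.32 * 6.350844 = 6.400842
PP_blend = 6.400842^3 - 273.15 = 262.2475 - 273.15 = -10.9

-10.9 degC


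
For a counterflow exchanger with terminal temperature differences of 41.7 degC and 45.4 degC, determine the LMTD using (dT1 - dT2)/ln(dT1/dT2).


LMTD = (dT1 - dT2) / ln(dT1/dT2)
= (41.7 - 45.4) / ln(41.7 / 45.4) = -3.7 / -0.085011 = 43.52

43.52 degC


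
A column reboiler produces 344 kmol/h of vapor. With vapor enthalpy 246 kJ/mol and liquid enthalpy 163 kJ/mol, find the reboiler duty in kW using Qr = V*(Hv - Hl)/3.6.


Qr = 344 * (246 - 163) / 3.6 = 344 * 83 / 3.6 = 7931

7931 kW


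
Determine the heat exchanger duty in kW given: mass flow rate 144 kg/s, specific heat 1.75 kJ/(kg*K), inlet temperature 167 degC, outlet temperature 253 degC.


Q = m_dot * cp * delta_T
delta_T = 253 - 167 = 86 K
Q = 144 * 1.75 * 86
= 252 * 86
= 21672 kW

21672 kW


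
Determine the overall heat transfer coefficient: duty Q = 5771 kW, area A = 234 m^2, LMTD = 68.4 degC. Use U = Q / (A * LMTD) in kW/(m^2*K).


From Q = U*A*LMTD, U = Q / (A * LMTD)
U = 5771 / (234 * 68.4) = 5771 / 16005.6 = 0.3606

0.3606 kW/(m^2*K)


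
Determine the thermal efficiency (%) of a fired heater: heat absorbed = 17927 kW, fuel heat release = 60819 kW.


Furnace efficiency = Q_absorbed / Q_fuel * 100
= 17927 / 60819 * 100 = 29.48

29.48 %


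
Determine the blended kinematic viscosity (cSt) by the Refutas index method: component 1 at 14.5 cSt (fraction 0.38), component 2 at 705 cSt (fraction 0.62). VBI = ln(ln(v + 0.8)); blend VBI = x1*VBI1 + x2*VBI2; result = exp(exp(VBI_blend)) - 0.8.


Refutas method: VBN_i = 14.534*ln(ln(visc_i + 0.8)) + 10.975, blended linearly by mass fraction; since VBN is linear in VBI_i = ln(ln(visc_i + 0.8)) and the fractions sum to 1, blend VBI directly: visc = exp(exp(VBI_blend)) - 0.8
VBI_1 = ln(ln(14.5 + 0.8)) = 1.00351
VBI_2 = ln(ln(705 + 0.8)) = 1.88089
VBI_blend = 0.38 * 1.00351 + 0.62 * 1.88089 = 1.54749
visc_blend = exp(exp(1.54749)) - 0.8 = 109.1

109.1 cSt


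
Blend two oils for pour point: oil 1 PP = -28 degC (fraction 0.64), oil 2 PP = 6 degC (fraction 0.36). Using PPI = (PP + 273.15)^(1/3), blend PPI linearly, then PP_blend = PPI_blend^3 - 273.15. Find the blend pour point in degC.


PPI_1 = (-28 + 273.15)^(1/3) = 6.258601
PPI_2 = (6 + 273.15)^(1/3) = 6.535506
PPI_blend = 0.64 * 6.258601 + 0.36 * 6.535506 = 6.358287
PP_blend = 6.358287^3 - 273.15 = 257.0516 - 273.15 = -16.1

-16.1 degC


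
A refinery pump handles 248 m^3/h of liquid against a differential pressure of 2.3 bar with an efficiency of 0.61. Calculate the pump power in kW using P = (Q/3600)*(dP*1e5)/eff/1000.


Q = 248 / 3600 = 0.0688889 m^3/s
P = 0.0688889 * (2.3 * 1e5) / 0.61 / 1000 = 25.97

25.97 kW


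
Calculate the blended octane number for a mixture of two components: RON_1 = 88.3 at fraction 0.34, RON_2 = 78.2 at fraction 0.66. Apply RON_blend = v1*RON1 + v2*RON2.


Linear blending: RON_blend = sum(vi * RONi)
Contribution 1: 0.34 * 88.3 = 30.022
Contribution 2: 0.66 * 78.2 = 51.612
RON_blend = 30.022 + 51.612 = 81.634

81.634


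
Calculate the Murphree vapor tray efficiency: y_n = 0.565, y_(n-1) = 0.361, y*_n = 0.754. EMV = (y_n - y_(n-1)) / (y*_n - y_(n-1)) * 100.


Murphree vapor efficiency: EMV = (y_n - y_(n-1)) / (y*_n - y_(n-1)) * 100
EMV = (0.565 - 0.361) / (0.754 - 0.361) * 100 = 0.204 / 0.393 * 100 = 51.91

51.91 %


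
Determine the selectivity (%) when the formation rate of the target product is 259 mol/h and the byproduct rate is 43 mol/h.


Selectivity = desired / (desired + undesired) * 100
Total products = 259 + 43 = 302 mol/h
S = 259 / 302 * 100
= 0.8576 * 100
= 85.76 %

85.76 %


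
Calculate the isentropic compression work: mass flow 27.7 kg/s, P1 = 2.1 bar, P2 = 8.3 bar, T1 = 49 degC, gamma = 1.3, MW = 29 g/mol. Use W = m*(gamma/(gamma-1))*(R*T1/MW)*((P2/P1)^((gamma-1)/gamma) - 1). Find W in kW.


Isentropic work: W = m*(gamma/(gamma-1))*(R*T1/MW)*((P2/P1)^((gamma-1)/gamma) - 1)
T1 = 49 + 273.15 = 322.15 K
Pressure ratio = 8.3 / 2.1 = 3.95238
Exponent = (1.3 - 1)/1.3 = 0.230769
(P2/P1)^exp - 1 = 3.95238^0.230769 - 1 = 0.373209
W = 27.7 * 1.3 / 0.3 * 8.314 * 322.15 / 29 * 0.373209 = 4137

4137 kW


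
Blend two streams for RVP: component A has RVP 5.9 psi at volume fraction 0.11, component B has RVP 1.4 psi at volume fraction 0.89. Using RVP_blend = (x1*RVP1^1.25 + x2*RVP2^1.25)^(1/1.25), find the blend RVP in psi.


Chevron index: RVP_blend = (sum xi*RVPi^1.25)^(1/1.25)
RVP^1.25 terms: 0.11 * 5.9^1.25 + 0.89 * 1.4^1.25 = 2.36683
RVP_blend = 2.36683^(1/1.25) = 1.992

1.992 psi


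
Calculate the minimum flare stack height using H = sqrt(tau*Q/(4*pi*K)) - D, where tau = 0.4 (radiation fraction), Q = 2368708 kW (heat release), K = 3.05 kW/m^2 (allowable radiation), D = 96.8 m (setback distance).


tau*Q/(4*pi*K) = 0.4 * 2368708 / (4 * pi * 3.05) = 24720.8
sqrt(24720.8) = 157.228
H = 157.228 - 96.8 = 60.43

60.43 m


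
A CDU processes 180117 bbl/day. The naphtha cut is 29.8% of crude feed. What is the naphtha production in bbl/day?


Crude throughput = 180117 bbl/day
Fraction yield = 29.8%
yield = throughput * fraction / 100
yield = 180117 * 29.8 / 100 = 53674.866

53674.866 bbl/day


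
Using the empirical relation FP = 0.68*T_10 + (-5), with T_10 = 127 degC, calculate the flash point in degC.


FP = 0.68 * 127 + (-5) = 81.36

81.36 degC


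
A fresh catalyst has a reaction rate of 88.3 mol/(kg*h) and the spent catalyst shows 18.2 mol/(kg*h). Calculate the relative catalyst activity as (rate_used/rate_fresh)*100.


Activity (%) = (rate_used / rate_fresh) * 100
rate_used = 18.2, rate_fresh = 88.3
= (18.2 / 88.3) * 100
= 0.2061 * 100 = 20.61

20.61 %


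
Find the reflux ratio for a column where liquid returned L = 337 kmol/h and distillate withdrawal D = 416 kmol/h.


Reflux ratio definition: R = L / D (liquid returned / distillate withdrawn)
L = 337 kmol/h, D = 416 kmol/h
R = 337 / 416 = 0.8101

0.8101


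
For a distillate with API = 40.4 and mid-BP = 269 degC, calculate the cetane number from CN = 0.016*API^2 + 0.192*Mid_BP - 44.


CN = 0.016 * 40.4^2 + 0.192 * 269 - 44
CN = 26.11456 + 51.648 - 44 = 33.76256

33.76256


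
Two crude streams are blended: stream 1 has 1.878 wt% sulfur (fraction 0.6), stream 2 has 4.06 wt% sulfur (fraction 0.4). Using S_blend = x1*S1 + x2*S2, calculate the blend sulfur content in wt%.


Linear sulfur blending: S_blend = x1*S1 + x2*S2
Contribution 1: 0.6 * 1.878 = 1.1268 wt%
Contribution 2: 0.4 * 4.06 = 1.624 wt%
S_blend = 1.1268 + 1.624 = 2.7508

2.7508 wt%


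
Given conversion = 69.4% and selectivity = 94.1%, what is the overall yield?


Overall yield = conversion (%) * selectivity (%) / 100
Conversion = 69.4%, Selectivity = 94.1%
Y = 69.4 * 94.1 / 100
= 65.3054 %

65.3054 %


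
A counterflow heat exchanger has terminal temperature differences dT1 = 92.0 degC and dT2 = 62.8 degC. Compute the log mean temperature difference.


LMTD = (dT1 - dT2) / ln(dT1/dT2)
= (92.0 - 62.8) / ln(92.0 / 62.8) = 29.2 / 0.381834 = 76.47

76.47 degC


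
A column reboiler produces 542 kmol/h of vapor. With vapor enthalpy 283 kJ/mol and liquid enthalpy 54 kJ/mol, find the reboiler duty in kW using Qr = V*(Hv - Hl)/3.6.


Qr = 542 * (283 - 54) / 3.6 = 542 * 229 / 3.6 = 34480

34480 kW


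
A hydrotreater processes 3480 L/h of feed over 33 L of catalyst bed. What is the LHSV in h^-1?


LHSV = volumetric feed rate / catalyst volume
= 3480 L/h / 33 L
= 105.5 h^-1

105.5 h^-1


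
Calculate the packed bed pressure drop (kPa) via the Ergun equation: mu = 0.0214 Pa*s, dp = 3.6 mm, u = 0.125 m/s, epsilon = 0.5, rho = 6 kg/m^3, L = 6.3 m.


dp = 3.6 mm = 0.0036 m
Viscous term = 150*0.0214*0.125*(1-0.5)^2 / (0.0036^2*0.5^3) = 61921.3
Inertial term = 1.75*6*0.125^2*(1-0.5) / (0.0036*0.5^3) = 182.292
dP/L = 61921.3 + 182.292 = 62103.6 Pa/m
dP = 62103.6 * 6.3 / 1000 = 391.3 kPa

391.3 kPa


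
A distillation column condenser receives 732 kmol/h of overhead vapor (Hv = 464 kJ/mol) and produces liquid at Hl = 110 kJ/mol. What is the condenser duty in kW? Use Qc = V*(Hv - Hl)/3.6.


Qc = 732 * (464 - 110) / 3.6 = 732 * 354 / 3.6 = 71980

71980 kW


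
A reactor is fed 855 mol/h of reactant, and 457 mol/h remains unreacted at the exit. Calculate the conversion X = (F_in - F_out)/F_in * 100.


X = (F_in - F_out) / F_in * 100
Moles reacted = 855 - 457 = 398
X = 398 / 855 * 100
= 0.4655 * 100
= 46.55 %

46.55 %


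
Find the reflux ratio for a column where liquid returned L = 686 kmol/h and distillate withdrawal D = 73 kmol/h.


Reflux ratio definition: R = L / D (liquid returned / distillate withdrawn)
L = 686 kmol/h, D = 73 kmol/h
R = 686 / 73 = 9.397

9.397


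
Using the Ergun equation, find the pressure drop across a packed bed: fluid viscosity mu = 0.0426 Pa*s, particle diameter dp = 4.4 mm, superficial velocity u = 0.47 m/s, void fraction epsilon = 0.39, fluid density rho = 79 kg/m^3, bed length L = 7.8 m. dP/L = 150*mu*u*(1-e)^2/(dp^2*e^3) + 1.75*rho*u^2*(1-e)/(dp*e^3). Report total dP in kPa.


dp = 4.4 mm = 0.0044 m
Viscous term = 150*0.0426*0.47*(1-0.39)^2 / (0.0044^2*0.39^3) = 973104
Inertial term = 1.75*79*0.47^2*(1-0.39) / (0.0044*0.39^3) = 71374.7
dP/L = 973104 + 71374.7 = 1044480 Pa/m
dP = 1044480 * 7.8 / 1000 = 8147 kPa

8147 kPa


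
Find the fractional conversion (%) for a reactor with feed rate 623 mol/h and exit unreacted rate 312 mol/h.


X = (F_in - F_out) / F_in * 100
Moles reacted = 623 - 312 = 311
X = 311 / 623 * 100
= 0.4992 * 100
= 49.92 %

49.92 %


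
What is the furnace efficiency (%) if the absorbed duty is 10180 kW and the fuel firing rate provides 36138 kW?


Furnace efficiency = Q_absorbed / Q_fuel * 100
= 10180 / 36138 * 100 = 28.17

28.17 %


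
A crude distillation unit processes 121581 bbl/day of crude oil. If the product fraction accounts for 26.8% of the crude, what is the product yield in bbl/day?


Crude throughput = 121581 bbl/day
Fraction yield = 26.8%
yield = throughput * fraction / 100
yield = 121581 * 26.8 / 100 = 32583.708

32583.708 bbl/day


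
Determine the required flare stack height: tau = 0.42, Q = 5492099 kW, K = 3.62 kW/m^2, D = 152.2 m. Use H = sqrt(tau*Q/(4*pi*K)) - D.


tau*Q/(4*pi*K) = 0.42 * 5492099 / (4 * pi * 3.62) = 50707.2
sqrt(50707.2) = 225.183
H = 225.183 - 152.2 = 72.98

72.98 m


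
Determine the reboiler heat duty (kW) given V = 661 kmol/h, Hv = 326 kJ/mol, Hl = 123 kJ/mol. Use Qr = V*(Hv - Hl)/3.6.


Qr = 661 * (326 - 123) / 3.6 = 661 * 203 / 3.6 = 37270

37270 kW


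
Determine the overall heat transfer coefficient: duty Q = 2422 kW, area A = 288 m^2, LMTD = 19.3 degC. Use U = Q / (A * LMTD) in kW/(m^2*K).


From Q = U*A*LMTD, U = Q / (A * LMTD)
U = 2422 / (288 * 19.3) = 2422 / 5558.4 = 0.4357

0.4357 kW/(m^2*K)


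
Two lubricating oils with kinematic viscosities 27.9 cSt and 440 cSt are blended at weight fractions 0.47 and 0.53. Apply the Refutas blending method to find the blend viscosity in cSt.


Refutas method: VBN_i = 14.534*ln(ln(visc_i + 0.8)) + 10.975, blended linearly by mass fraction; since VBN is linear in VBI_i = ln(ln(visc_i + 0.8)) and the fractions sum to 1, blend VBI directly: visc = exp(exp(VBI_blend)) - 0.8
VBI_1 = ln(ln(27.9 + 0.8)) = 1.21102
VBI_2 = ln(ln(440 + 0.8)) = 1.80642
VBI_blend = 0.47 * 1.21102 + 0.53 * 1.80642 = 1.52658
visc_blend = exp(exp(1.52658)) - 0.8 = 98.92

98.92 cSt


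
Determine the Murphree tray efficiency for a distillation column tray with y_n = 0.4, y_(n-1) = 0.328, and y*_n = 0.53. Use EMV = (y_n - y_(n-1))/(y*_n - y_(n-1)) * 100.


Murphree vapor efficiency: EMV = (y_n - y_(n-1)) / (y*_n - y_(n-1)) * 100
EMV = (0.4 - 0.328) / (0.53 - 0.328) * 100 = 0.072 / 0.202 * 100 = 35.64

35.64 %


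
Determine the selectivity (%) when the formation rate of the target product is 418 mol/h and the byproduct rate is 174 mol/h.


Selectivity = desired / (desired + undesired) * 100
Total products = 418 + 174 = 592 mol/h
S = 418 / 592 * 100
= 0.7061 * 100
= 70.61 %

70.61 %


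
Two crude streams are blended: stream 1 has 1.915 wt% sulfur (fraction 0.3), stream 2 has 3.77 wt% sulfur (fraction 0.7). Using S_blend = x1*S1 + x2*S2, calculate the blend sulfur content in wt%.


Linear sulfur blending: S_blend = x1*S1 + x2*S2
Contribution 1: 0.3 * 1.915 = 0.5745 wt%
Contribution 2: 0.7 * 3.77 = 2.639 wt%
S_blend = 0.5745 + 2.639 = 3.2135

3.2135 wt%


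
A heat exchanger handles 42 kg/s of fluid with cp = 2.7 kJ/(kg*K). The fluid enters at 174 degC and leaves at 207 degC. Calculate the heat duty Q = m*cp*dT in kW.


Q = m_dot * cp * delta_T
delta_T = 207 - 174 = 33 K
Q = 42 * 2.7 * 33
= 113.4 * 33
= 3742.2 kW

3742.2 kW


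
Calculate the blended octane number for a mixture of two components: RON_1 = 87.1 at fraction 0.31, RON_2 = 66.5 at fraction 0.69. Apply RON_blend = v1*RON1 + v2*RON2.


Linear blending: RON_blend = sum(vi * RONi)
Contribution 1: 0.31 * 87.1 = 27.001
Contribution 2: 0.69 * 66.5 = 45.885
RON_blend = 27.001 + 45.885 = 72.886

72.886


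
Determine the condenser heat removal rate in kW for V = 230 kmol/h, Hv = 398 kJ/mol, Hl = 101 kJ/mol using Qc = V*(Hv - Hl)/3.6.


Qc = 230 * (398 - 101) / 3.6 = 230 * 297 / 3.6 = 18980

18980 kW


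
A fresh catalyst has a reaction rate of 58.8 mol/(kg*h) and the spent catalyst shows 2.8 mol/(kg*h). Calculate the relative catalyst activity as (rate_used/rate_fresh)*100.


Activity (%) = (rate_used / rate_fresh) * 100
rate_used = 2.8, rate_fresh = 58.8
= (2.8 / 58.8) * 100
= 0.04762 * 100 = 4.762

4.762 %


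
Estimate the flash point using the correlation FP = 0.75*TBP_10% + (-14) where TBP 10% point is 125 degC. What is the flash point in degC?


FP = 0.75 * 125 + (-14) = 79.75

79.75 degC


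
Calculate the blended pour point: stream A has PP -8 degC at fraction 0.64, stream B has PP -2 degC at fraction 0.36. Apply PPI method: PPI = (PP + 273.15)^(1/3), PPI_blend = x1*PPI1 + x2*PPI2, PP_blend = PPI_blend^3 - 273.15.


PPI_1 = (-8 + 273.15)^(1/3) = 6.42437
PPI_2 = (-2 + 273.15)^(1/3) = 6.472467
PPI_blend = 0.64 * 6.42437 + 0.36 * 6.472467 = 6.441685
PP_blend = 6.441685^3 - 273.15 = 267.2997 - 273.15 = -5.85

-5.85 degC


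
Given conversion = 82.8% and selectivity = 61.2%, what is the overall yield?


Overall yield = conversion (%) * selectivity (%) / 100
Conversion = 82.8%, Selectivity = 61.2%
Y = 82.8 * 61.2 / 100
= 50.6736 %

50.6736 %


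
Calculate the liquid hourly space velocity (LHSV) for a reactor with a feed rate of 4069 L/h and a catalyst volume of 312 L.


LHSV = volumetric feed rate / catalyst volume
= 4069 L/h / 312 L
= 13.04 h^-1

13.04 h^-1


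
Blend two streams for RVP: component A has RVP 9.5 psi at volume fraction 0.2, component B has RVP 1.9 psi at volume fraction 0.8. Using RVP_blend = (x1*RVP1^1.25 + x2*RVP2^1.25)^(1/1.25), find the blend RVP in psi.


Chevron index: RVP_blend = (sum xi*RVPi^1.25)^(1/1.25)
RVP^1.25 terms: 0.2 * 9.5^1.25 + 0.8 * 1.9^1.25 = 5.12024
RVP_blend = 5.12024^(1/1.25) = 3.693

3.693 psi


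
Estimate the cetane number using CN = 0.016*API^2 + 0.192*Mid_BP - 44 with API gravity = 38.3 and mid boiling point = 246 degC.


CN = 0.016 * 38.3^2 + 0.192 * 246 - 44
CN = 23.47024 + 47.232 - 44 = 26.70224

26.70224


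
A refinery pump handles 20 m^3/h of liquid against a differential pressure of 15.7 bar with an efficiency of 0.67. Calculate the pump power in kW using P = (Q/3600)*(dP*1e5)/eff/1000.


Q = 20 / 3600 = 0.00555556 m^3/s
P = 0.00555556 * (15.7 * 1e5) / 0.67 / 1000 = 13.02

13.02 kW


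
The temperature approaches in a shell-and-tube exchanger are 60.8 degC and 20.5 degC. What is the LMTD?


LMTD = (dT1 - dT2) / ln(dT1/dT2)
= (60.8 - 20.5) / ln(60.8 / 20.5) = 40.3 / 1.08716 = 37.07

37.07 degC


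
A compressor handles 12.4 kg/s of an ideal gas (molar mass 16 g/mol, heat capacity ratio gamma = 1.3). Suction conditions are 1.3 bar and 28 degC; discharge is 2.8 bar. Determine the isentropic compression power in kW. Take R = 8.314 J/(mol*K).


Isentropic work: W = m*(gamma/(gamma-1))*(R*T1/MW)*((P2/P1)^((gamma-1)/gamma) - 1)
T1 = 28 + 273.15 = 301.15 K
Pressure ratio = 2.8 / 1.3 = 2.15385
Exponent = (1.3 - 1)/1.3 = 0.230769
(P2/P1)^exp - 1 = 2.15385^0.230769 - 1 = 0.193702
W = 12.4 * 1.3 / 0.3 * 8.314 * 301.15 / 16 * 0.193702 = 1629

1629 kW


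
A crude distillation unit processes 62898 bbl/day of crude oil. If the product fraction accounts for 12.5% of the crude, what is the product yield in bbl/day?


Crude throughput = 62898 bbl/day
Fraction yield = 12.5%
yield = throughput * fraction / 100
yield = 62898 * 12.5 / 100 = 7862.25

7862.25 bbl/day


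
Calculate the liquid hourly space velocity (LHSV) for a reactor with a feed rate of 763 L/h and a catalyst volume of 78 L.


LHSV = volumetric feed rate / catalyst volume
= 763 L/h / 78 L
= 9.782 h^-1

9.782 h^-1


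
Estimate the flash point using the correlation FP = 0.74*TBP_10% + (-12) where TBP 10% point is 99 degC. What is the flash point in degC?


FP = 0.74 * 99 + (-12) = 61.26

61.26 degC


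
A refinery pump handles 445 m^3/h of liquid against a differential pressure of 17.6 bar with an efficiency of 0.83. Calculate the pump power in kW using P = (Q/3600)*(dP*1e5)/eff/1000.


Q = 445 / 3600 = 0.123611 m^3/s
P = 0.123611 * (17.6 * 1e5) / 0.83 / 1000 = 262.1

262.1 kW


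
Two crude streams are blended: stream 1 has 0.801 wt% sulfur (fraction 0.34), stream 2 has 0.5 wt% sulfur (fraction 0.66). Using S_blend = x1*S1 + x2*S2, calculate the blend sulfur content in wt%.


Linear sulfur blending: S_blend = x1*S1 + x2*S2
Contribution 1: 0.34 * 0.801 = 0.27234 wt%
Contribution 2: 0.66 * 0.5 = 0.33 wt%
S_blend = 0.27234 + 0.33 = 0.60234

0.60234 wt%


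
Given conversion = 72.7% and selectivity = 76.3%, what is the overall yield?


Overall yield = conversion (%) * selectivity (%) / 100
Conversion = 72.7%, Selectivity = 76.3%
Y = 72.7 * 76.3 / 100
= 55.4701 %

55.4701 %


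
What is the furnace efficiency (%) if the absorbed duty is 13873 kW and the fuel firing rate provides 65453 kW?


Furnace efficiency = Q_absorbed / Q_fuel * 100
= 13873 / 65453 * 100 = 21.20

21.20 %


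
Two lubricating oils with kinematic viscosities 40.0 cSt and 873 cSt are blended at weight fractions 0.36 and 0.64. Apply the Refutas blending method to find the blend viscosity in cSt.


Refutas method: VBN_i = 14.534*ln(ln(visc_i + 0.8)) + 10.975, blended linearly by mass fraction; since VBN is linear in VBI_i = ln(ln(visc_i + 0.8)) and the fractions sum to 1, blend VBI directly: visc = exp(exp(VBI_blend)) - 0.8
VBI_1 = ln(ln(40.0 + 0.8)) = 1.31068
VBI_2 = ln(ln(873 + 0.8)) = 1.91292
VBI_blend = 0.36 * 1.31068 + 0.64 * 1.91292 = 1.69611
visc_blend = exp(exp(1.69611)) - 0.8 = 232.6

232.6 cSt


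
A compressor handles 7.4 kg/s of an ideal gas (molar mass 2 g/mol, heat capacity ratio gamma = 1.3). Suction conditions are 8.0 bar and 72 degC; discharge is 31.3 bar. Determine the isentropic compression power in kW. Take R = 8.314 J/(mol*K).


Isentropic work: W = m*(gamma/(gamma-1))*(R*T1/MW)*((P2/P1)^((gamma-1)/gamma) - 1)
T1 = 72 + 273.15 = 345.15 K
Pressure ratio = 31.3 / 8.0 = 3.9125
Exponent = (1.3 - 1)/1.3 = 0.230769
(P2/P1)^exp - 1 = 3.9125^0.230769 - 1 = 0.369999
W = 7.4 * 1.3 / 0.3 * 8.314 * 345.15 / 2 * 0.369999 = 17020

17020 kW


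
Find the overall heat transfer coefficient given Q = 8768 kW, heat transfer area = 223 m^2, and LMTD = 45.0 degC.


From Q = U*A*LMTD, U = Q / (A * LMTD)
U = 8768 / (223 * 45.0) = 8768 / 10035 = 0.8737

0.8737 kW/(m^2*K)


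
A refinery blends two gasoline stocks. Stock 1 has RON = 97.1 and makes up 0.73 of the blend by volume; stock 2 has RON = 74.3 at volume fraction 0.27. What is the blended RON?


Linear blending: RON_blend = sum(vi * RONi)
Contribution 1: 0.73 * 97.1 = 70.883
Contribution 2: 0.27 * 74.3 = 20.061
RON_blend = 70.883 + 20.061 = 90.944

90.944


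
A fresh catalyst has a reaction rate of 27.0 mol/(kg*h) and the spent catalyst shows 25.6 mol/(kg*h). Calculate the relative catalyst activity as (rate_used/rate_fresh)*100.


Activity (%) = (rate_used / rate_fresh) * 100
rate_used = 25.6, rate_fresh = 27.0
= (25.6 / 27.0) * 100
= 0.9481 * 100 = 94.81

94.81 %


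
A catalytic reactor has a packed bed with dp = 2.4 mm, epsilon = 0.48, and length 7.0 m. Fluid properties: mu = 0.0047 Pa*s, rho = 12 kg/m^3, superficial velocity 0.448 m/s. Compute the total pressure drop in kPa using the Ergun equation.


dp = 2.4 mm = 0.0024 m
Viscous term = 150*0.0047*0.448*(1-0.48)^2 / (0.0024^2*0.48^3) = 134069
Inertial term = 1.75*12*0.448^2*(1-0.48) / (0.0024*0.48^3) = 8257.41
dP/L = 134069 + 8257.41 = 142326 Pa/m
dP = 142326 * 7.0 / 1000 = 996.3 kPa

996.3 kPa


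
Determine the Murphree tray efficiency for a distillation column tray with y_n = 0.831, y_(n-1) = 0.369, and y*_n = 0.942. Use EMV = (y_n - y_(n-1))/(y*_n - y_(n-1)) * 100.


Murphree vapor efficiency: EMV = (y_n - y_(n-1)) / (y*_n - y_(n-1)) * 100
EMV = (0.831 - 0.369) / (0.942 - 0.369) * 100 = 0.462 / 0.573 * 100 = 80.63

80.63 %
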